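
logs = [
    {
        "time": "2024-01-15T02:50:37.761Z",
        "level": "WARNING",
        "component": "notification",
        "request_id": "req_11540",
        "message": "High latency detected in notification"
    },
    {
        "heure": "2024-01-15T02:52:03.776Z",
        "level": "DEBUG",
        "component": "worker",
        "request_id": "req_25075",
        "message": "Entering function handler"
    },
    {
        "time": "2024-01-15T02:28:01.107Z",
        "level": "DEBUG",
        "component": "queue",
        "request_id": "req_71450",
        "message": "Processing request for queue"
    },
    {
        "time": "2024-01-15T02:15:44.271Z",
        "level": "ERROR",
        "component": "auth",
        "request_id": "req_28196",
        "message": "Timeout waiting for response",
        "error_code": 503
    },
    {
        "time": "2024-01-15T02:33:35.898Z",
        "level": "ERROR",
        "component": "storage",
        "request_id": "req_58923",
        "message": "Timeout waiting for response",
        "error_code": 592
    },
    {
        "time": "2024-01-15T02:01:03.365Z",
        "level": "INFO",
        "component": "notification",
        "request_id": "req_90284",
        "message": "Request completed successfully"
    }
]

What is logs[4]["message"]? "Timeout waiting for response"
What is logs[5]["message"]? "Request completed successfully"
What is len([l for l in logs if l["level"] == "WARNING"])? 1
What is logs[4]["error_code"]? 592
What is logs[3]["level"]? "ERROR"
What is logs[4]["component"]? "storage"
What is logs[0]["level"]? "WARNING"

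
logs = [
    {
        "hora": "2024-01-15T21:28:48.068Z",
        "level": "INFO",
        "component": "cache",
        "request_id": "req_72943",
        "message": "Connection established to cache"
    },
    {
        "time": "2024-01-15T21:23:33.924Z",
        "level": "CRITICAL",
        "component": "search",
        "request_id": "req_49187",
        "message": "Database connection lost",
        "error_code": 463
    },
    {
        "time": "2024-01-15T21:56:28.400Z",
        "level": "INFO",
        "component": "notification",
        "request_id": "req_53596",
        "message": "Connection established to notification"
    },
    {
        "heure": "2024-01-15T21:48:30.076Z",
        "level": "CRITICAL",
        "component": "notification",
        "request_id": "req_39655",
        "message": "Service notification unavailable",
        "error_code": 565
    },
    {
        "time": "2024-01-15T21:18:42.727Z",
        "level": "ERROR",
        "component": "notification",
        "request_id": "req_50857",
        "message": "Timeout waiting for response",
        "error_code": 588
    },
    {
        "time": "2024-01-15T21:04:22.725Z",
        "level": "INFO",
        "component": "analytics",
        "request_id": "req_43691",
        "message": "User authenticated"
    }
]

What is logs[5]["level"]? "INFO"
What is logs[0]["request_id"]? "req_72943"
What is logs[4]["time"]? "2024-01-15T21:18:42.727Z"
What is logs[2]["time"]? "2024-01-15T21:56:28.400Z"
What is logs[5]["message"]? "User authenticated"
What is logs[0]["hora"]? "2024-01-15T21:28:48.068Z"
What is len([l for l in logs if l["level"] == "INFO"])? 3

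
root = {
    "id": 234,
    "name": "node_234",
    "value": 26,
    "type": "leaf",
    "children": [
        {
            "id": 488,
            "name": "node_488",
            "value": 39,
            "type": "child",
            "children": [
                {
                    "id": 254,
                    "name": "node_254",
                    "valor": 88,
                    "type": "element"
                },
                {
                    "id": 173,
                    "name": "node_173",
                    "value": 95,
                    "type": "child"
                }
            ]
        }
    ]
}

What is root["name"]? "node_234"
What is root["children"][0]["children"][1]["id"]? 173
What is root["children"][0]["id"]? 488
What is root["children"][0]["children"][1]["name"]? "node_173"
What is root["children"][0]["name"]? "node_488"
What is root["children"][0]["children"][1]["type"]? "child"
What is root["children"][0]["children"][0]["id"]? 254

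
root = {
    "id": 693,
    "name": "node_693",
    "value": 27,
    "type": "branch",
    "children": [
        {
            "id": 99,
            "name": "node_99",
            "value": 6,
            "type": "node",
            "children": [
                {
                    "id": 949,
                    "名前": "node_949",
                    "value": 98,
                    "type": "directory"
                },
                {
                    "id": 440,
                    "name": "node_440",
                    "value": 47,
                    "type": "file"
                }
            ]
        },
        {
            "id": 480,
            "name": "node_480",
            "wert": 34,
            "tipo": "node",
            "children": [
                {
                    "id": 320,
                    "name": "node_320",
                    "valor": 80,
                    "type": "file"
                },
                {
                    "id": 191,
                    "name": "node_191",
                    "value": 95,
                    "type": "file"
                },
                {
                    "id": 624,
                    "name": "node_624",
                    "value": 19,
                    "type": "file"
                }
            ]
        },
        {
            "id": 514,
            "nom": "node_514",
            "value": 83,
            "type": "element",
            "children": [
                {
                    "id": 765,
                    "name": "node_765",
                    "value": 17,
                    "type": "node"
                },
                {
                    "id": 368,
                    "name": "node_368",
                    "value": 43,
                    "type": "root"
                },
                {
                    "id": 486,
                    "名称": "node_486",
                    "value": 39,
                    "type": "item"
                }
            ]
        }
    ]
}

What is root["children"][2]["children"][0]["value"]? 17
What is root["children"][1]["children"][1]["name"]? "node_191"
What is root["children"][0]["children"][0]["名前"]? "node_949"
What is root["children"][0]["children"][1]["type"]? "file"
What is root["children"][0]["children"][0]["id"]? 949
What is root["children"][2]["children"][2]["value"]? 39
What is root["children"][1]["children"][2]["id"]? 624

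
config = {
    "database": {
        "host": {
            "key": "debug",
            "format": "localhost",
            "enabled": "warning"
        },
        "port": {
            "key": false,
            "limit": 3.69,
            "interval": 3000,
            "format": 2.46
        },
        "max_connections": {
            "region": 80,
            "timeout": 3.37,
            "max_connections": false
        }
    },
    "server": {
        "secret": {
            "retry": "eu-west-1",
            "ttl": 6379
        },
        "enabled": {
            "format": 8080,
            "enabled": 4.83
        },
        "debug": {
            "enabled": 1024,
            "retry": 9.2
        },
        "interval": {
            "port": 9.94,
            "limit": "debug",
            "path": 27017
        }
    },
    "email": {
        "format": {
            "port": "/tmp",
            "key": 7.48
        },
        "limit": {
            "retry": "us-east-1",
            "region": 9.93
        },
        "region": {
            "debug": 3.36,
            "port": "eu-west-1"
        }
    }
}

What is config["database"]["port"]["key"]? False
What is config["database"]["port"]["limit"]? 3.69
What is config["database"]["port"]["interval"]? 3000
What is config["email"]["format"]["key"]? 7.48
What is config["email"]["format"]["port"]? "/tmp"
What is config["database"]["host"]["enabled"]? "warning"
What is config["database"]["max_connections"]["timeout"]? 3.37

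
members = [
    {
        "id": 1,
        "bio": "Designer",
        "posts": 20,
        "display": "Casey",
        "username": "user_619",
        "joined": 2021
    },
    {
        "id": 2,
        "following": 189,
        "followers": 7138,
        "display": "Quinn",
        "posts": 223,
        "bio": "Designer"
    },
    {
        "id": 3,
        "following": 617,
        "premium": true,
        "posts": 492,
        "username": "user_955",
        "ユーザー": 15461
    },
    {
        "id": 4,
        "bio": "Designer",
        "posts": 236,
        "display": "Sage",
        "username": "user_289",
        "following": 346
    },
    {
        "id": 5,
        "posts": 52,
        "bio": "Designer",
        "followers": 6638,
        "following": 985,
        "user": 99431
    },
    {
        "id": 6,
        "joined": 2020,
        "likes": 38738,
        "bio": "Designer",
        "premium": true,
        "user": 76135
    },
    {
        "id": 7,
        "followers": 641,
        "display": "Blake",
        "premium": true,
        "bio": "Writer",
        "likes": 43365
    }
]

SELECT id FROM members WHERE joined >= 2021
[1]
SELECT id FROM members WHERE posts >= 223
[2, 3, 4]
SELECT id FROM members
[1, 2, 3, 4, 5, 6, 7]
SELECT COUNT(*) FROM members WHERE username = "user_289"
1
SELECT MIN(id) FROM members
1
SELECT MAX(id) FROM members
7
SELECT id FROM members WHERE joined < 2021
[6]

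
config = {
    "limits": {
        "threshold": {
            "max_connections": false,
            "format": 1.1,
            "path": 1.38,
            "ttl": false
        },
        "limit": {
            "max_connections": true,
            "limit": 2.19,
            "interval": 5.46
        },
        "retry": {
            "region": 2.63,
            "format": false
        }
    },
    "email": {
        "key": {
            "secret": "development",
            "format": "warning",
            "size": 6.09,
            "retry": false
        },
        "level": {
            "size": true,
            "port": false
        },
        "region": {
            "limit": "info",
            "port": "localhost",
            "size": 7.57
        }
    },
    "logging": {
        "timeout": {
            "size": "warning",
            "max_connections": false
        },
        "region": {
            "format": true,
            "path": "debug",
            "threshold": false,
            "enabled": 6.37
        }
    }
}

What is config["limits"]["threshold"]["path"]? 1.38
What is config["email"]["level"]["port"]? False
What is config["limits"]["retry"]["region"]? 2.63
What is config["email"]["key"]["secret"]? "development"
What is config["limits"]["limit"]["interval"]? 5.46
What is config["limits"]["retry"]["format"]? False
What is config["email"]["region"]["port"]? "localhost"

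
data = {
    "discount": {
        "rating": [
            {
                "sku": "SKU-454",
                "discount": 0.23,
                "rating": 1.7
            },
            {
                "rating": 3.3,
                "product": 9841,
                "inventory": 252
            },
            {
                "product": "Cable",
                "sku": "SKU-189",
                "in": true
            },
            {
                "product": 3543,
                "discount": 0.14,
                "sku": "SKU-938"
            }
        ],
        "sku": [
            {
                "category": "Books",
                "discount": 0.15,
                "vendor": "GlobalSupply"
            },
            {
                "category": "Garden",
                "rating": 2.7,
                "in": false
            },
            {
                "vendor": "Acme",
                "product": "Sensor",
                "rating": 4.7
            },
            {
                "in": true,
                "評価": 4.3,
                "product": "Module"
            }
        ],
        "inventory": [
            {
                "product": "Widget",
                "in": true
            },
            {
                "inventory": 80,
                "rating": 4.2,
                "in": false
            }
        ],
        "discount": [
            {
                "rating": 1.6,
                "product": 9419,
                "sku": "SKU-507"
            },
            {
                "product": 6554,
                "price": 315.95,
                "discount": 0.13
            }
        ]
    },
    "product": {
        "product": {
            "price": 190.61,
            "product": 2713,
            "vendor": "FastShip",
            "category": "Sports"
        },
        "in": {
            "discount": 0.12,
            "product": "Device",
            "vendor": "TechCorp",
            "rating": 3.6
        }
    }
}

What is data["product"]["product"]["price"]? 190.61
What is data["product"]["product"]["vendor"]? "FastShip"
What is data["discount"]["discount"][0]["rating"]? 1.6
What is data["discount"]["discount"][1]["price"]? 315.95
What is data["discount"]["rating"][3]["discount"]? 0.14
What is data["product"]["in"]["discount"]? 0.12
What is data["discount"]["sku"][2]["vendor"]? "Acme"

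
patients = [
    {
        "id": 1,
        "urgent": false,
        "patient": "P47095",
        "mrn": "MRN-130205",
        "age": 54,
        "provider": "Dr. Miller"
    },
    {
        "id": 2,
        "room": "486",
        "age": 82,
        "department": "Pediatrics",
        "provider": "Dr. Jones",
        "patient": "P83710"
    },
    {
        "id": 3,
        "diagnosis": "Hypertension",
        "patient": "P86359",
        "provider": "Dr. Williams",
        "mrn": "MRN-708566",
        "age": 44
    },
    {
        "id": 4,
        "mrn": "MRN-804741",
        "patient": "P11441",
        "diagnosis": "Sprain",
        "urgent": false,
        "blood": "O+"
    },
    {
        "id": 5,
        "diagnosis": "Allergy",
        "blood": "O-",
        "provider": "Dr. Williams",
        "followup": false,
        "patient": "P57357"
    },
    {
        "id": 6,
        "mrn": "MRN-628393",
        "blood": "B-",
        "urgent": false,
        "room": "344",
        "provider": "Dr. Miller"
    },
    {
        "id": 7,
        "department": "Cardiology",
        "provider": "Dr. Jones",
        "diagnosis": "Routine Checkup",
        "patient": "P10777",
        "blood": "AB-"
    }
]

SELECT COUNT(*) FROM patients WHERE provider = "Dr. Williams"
2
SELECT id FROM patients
[1, 2, 3, 4, 5, 6, 7]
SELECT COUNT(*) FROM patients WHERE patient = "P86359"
1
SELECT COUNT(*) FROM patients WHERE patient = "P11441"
1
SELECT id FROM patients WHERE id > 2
[3, 4, 5, 6, 7]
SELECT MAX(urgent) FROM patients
False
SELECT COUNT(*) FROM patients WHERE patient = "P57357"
1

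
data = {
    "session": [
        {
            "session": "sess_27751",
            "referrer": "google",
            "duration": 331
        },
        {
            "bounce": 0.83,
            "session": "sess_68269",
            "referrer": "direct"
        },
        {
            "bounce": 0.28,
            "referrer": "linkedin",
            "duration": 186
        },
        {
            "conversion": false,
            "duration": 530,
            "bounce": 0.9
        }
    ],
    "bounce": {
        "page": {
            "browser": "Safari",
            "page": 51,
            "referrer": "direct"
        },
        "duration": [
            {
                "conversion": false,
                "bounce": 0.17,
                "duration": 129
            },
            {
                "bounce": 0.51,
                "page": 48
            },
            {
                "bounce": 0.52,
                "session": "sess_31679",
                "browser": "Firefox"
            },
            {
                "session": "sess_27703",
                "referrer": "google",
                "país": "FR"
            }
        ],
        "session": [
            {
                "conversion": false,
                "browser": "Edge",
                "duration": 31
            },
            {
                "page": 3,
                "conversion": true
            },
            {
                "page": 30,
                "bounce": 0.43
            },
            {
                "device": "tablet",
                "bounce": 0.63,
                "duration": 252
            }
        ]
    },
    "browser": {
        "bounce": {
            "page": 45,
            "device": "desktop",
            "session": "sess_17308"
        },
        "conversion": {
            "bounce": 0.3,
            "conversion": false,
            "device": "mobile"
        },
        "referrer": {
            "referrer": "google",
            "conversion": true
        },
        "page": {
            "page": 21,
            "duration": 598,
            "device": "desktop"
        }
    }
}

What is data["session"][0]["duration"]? 331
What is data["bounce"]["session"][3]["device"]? "tablet"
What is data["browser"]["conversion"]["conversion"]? False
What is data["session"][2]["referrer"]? "linkedin"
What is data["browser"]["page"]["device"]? "desktop"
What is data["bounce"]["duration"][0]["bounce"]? 0.17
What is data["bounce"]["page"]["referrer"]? "direct"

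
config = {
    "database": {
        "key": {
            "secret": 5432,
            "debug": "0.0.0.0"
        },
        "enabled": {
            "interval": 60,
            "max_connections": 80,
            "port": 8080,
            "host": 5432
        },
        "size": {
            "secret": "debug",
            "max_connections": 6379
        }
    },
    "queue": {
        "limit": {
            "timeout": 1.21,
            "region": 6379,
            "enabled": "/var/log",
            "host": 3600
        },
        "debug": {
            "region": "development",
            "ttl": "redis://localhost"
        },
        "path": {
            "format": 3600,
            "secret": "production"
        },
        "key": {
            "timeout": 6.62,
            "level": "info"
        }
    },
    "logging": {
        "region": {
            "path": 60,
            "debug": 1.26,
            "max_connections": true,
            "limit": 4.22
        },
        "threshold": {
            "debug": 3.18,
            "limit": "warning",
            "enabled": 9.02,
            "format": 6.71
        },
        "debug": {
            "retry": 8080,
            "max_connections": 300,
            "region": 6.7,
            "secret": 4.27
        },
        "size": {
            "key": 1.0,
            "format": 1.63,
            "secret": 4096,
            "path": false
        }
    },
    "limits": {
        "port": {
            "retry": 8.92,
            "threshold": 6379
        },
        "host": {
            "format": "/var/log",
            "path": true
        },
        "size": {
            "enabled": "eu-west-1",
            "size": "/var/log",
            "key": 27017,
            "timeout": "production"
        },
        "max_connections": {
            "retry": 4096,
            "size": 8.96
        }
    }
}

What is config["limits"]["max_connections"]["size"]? 8.96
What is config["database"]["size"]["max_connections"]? 6379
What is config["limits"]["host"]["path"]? True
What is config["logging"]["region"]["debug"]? 1.26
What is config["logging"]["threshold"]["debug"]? 3.18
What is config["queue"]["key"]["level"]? "info"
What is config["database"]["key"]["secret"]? 5432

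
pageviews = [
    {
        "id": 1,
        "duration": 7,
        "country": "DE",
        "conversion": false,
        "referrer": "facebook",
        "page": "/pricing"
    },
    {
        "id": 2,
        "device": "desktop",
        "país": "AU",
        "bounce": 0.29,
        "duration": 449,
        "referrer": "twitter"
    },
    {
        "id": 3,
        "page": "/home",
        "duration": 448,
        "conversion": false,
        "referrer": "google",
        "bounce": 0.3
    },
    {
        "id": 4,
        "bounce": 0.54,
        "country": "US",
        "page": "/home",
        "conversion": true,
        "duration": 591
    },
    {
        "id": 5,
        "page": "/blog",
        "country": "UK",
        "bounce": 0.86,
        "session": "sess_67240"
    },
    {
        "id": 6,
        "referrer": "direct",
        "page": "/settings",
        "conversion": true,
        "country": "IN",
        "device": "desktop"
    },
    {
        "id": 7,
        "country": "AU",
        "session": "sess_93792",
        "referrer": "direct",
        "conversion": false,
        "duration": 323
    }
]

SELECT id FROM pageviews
[1, 2, 3, 4, 5, 6, 7]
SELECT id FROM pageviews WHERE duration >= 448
[2, 3, 4]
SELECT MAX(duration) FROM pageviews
591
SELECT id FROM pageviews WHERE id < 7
[1, 2, 3, 4, 5, 6]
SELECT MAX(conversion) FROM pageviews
True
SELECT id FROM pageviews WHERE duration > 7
[2, 3, 4, 7]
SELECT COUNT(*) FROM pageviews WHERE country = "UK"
1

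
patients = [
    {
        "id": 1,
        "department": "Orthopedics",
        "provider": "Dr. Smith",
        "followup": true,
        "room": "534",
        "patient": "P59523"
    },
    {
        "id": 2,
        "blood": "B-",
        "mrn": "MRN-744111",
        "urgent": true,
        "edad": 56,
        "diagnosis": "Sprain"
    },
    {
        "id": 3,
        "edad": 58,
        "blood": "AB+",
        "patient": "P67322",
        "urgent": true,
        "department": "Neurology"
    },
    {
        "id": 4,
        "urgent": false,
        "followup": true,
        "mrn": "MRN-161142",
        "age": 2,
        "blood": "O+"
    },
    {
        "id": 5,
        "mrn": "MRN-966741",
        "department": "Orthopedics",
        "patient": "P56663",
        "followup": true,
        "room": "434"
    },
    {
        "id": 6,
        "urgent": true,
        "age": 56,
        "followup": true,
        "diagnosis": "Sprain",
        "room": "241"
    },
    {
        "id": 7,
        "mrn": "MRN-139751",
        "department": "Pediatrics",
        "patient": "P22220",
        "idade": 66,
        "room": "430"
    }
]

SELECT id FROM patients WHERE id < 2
[1]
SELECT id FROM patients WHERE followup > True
[]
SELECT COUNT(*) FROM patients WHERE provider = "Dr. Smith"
1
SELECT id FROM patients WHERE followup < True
[]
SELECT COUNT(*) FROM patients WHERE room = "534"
1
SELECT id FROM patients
[1, 2, 3, 4, 5, 6, 7]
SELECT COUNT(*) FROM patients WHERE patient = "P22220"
1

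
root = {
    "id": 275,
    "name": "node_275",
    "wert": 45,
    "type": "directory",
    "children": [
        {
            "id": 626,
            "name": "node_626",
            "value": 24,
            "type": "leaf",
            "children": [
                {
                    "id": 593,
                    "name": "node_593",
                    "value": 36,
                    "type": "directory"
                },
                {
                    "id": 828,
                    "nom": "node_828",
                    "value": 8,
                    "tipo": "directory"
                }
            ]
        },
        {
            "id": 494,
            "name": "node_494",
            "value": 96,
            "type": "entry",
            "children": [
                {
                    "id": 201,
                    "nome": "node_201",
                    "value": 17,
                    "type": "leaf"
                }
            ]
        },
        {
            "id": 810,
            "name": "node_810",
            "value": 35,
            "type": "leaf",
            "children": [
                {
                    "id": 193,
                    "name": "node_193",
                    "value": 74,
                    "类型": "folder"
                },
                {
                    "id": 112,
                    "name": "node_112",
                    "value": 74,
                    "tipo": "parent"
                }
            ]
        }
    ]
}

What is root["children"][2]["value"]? 35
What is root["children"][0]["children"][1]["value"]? 8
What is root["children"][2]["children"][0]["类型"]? "folder"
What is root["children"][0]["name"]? "node_626"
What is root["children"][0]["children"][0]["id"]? 593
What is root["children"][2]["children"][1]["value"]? 74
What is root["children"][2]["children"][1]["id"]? 112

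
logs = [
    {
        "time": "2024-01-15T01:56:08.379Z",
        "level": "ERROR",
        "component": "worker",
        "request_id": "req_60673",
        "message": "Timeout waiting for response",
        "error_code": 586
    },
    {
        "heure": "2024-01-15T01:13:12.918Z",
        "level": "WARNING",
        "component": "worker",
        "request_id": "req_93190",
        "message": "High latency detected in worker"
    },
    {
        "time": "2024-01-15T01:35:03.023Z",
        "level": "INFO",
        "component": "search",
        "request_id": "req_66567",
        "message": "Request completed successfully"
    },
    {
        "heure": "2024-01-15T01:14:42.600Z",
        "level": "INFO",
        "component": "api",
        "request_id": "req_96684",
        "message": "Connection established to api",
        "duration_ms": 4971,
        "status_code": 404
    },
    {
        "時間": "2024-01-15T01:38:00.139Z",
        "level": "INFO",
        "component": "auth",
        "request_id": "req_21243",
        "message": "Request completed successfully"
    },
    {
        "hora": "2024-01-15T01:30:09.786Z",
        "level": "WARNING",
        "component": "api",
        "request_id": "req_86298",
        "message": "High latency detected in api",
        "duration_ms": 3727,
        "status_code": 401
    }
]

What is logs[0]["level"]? "ERROR"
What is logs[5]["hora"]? "2024-01-15T01:30:09.786Z"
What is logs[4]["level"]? "INFO"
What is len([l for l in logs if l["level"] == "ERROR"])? 1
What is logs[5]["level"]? "WARNING"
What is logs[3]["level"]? "INFO"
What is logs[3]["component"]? "api"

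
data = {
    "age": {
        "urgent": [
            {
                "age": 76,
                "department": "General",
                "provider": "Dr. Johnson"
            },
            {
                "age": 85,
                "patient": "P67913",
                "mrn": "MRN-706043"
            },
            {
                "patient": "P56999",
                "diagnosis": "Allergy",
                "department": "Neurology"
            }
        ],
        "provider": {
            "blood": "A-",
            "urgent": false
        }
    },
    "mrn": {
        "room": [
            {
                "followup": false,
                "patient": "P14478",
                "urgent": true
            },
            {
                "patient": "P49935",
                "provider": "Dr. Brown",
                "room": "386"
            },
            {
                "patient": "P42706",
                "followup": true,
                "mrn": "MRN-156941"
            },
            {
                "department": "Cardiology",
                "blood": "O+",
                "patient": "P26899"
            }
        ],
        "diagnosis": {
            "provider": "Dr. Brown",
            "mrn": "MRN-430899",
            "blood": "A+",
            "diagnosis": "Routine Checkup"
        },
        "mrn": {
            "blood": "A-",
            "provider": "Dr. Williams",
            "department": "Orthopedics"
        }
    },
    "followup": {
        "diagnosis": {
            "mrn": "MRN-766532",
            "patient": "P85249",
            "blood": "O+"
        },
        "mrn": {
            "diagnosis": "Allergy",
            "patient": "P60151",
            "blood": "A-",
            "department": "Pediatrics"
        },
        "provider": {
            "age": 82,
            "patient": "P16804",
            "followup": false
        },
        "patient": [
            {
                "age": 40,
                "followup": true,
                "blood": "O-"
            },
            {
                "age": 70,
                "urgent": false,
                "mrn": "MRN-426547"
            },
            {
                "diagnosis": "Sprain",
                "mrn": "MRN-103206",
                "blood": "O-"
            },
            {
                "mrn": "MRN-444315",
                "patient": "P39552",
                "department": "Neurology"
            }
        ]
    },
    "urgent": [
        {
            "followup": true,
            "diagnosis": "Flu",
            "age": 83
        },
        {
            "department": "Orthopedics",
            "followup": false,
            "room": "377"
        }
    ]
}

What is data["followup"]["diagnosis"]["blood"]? "O+"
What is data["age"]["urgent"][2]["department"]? "Neurology"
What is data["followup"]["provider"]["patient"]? "P16804"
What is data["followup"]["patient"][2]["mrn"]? "MRN-103206"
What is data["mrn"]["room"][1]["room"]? "386"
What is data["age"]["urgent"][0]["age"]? 76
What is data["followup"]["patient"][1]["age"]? 70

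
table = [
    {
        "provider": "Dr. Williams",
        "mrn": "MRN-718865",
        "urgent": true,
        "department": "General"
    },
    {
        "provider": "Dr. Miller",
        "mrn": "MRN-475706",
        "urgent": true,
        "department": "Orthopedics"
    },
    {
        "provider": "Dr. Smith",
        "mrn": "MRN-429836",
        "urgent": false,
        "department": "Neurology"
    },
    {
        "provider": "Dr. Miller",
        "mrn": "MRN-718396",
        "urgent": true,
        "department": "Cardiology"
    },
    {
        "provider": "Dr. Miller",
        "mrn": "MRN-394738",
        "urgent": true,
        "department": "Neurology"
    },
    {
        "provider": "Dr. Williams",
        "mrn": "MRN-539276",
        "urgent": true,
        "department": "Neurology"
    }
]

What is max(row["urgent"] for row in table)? True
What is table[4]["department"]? "Neurology"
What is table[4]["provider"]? "Dr. Miller"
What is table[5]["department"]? "Neurology"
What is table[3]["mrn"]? "MRN-718396"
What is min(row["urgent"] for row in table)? False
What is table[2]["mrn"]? "MRN-429836"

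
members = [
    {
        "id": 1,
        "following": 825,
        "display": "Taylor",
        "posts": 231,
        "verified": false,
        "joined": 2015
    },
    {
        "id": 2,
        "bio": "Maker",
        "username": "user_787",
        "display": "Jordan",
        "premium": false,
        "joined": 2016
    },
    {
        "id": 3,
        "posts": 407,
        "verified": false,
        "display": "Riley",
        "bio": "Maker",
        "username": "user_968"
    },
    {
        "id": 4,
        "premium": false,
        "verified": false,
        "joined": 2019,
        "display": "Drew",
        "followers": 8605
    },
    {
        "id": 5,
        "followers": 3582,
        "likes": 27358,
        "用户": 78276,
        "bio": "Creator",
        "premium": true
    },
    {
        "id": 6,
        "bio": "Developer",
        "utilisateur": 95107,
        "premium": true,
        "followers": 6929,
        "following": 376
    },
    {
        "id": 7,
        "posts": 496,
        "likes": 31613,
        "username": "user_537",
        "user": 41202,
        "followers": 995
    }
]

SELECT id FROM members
[1, 2, 3, 4, 5, 6, 7]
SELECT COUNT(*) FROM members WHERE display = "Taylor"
1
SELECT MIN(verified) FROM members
False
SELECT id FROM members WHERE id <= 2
[1, 2]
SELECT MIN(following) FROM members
376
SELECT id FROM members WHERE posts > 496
[]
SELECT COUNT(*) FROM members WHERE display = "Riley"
1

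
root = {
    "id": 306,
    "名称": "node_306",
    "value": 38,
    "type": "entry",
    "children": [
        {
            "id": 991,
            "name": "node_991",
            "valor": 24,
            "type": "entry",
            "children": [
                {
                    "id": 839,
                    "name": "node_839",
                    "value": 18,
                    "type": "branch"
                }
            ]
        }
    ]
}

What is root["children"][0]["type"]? "entry"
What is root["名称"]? "node_306"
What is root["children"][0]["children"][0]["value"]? 18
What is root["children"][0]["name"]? "node_991"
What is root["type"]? "entry"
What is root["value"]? 38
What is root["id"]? 306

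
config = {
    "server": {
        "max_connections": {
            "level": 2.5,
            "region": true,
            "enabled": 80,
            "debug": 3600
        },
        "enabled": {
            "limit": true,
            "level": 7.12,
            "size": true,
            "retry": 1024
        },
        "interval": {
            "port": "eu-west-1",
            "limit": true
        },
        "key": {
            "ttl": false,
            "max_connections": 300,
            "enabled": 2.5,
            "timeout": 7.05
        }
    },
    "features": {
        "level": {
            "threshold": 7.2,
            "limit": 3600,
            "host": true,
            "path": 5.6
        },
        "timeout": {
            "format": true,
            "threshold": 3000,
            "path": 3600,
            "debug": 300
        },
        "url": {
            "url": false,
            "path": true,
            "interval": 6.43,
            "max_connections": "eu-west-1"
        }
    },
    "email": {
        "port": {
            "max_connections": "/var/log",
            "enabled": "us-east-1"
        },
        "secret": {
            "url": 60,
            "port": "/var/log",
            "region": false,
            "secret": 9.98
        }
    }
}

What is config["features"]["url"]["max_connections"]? "eu-west-1"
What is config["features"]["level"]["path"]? 5.6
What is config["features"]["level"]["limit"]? 3600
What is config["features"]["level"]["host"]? True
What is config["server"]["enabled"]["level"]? 7.12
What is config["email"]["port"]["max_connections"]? "/var/log"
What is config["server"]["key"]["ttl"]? False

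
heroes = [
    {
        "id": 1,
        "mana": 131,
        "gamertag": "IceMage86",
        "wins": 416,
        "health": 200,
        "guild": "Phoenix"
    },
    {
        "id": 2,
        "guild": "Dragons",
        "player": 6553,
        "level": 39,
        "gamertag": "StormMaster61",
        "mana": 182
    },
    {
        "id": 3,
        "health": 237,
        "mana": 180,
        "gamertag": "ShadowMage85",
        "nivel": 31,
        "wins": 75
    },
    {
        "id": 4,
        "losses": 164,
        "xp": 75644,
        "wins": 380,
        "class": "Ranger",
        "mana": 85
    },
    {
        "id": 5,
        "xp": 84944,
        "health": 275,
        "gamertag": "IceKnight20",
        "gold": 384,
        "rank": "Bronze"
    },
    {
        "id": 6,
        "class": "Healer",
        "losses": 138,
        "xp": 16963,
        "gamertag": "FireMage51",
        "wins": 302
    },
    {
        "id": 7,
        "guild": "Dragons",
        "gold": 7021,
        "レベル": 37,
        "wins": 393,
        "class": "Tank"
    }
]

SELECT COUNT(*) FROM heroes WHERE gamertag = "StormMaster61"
1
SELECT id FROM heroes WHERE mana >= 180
[2, 3]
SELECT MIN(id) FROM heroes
1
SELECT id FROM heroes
[1, 2, 3, 4, 5, 6, 7]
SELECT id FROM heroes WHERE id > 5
[6, 7]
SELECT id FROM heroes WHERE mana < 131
[4]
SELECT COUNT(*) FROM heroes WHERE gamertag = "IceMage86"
1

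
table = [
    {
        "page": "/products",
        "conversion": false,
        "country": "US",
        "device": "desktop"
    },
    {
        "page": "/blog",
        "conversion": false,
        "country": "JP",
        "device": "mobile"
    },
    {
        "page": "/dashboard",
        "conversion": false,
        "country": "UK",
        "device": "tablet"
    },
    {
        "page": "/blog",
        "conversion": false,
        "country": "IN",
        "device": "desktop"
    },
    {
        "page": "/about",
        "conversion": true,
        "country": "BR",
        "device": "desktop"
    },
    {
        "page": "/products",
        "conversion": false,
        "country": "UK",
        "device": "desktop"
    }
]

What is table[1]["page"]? "/blog"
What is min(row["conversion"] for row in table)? False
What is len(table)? 6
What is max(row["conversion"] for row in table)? True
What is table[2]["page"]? "/dashboard"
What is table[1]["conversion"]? False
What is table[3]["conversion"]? False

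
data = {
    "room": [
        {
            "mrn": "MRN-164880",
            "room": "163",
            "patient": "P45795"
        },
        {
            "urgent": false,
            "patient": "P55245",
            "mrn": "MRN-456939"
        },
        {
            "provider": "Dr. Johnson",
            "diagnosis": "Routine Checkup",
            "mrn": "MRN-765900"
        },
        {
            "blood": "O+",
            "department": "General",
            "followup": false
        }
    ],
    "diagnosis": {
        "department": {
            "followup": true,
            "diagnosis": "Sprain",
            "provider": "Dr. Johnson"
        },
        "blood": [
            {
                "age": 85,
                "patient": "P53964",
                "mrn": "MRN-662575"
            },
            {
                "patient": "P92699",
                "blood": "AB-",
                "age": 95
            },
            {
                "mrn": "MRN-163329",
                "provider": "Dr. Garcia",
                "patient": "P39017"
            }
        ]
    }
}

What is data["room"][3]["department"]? "General"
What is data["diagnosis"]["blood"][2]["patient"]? "P39017"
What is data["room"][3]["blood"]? "O+"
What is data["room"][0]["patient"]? "P45795"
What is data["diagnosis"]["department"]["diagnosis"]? "Sprain"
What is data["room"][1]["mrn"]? "MRN-456939"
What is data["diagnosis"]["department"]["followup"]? True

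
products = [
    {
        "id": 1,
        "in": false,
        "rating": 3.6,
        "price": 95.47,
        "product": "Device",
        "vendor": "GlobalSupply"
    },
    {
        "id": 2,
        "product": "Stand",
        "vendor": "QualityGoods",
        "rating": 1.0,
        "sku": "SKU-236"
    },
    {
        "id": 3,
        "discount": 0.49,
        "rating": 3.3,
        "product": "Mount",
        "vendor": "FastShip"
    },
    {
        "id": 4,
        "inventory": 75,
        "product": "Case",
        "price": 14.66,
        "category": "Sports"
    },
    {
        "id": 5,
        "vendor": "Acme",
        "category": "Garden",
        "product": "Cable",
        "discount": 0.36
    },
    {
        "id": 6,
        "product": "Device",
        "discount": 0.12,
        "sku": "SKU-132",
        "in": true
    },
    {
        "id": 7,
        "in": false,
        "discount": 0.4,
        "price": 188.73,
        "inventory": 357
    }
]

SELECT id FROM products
[1, 2, 3, 4, 5, 6, 7]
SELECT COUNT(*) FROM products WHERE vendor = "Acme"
1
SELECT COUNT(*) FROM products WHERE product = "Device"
2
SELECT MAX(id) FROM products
7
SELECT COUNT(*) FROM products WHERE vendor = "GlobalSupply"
1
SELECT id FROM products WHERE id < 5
[1, 2, 3, 4]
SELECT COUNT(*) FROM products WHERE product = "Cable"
1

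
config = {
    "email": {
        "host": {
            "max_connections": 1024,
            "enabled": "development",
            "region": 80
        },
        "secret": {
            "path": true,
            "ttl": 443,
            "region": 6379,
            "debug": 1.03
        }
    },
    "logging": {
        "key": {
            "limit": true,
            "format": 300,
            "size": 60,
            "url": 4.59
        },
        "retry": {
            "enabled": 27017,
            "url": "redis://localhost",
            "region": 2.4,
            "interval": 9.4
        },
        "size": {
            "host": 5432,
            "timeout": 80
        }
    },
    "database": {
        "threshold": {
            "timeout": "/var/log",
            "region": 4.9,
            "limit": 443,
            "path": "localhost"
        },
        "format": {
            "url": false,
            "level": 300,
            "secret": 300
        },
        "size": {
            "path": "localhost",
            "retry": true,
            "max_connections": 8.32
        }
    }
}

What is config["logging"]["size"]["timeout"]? 80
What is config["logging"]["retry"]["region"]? 2.4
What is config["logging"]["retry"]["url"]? "redis://localhost"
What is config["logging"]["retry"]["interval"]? 9.4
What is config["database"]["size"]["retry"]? True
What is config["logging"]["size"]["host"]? 5432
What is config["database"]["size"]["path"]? "localhost"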